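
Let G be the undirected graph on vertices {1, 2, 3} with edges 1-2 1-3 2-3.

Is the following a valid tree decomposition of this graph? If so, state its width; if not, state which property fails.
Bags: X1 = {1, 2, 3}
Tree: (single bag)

Vertex coverage: the bags together contain {1, 2, 3}, the full vertex set. Edge coverage: each edge of G has both endpoints in at least one bag. Running intersection: for every vertex, the bags containing it form a connected subtree. All three properties hold, so this is a valid tree decomposition of width max|bag| − 1 = 2, and hence tw(G) ≤ 2.

Yes; width 2.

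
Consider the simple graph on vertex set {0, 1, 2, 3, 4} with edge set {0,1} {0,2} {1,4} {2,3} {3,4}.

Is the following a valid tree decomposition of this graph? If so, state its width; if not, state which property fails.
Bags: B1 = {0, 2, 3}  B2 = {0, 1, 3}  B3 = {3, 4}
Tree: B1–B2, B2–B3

No — edge (1,4) lies in no bag.

A tree decomposition must satisfy three properties: every vertex lies in some bag; for every edge, both endpoints lie together in some bag; and for every vertex, the bags containing it form a connected subtree. Here edge (1,4) lies in no bag, so the decomposition is invalid.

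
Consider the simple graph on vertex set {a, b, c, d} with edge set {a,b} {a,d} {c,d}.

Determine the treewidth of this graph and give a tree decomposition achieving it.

Treewidth 1.
Bags: B1 = {a, d}  B2 = {a, b}  B3 = {c, d}
Tree: B1–B2, B1–B3

Every bag has size at most 2, so the width is 2 − 1 = 1 and tw(G) ≤ 1. Since G has at least one edge (e.g. a–d), it is not an edgeless graph, so tw(G) ≥ 1. The upper and lower bounds meet at 1, so that is the treewidth.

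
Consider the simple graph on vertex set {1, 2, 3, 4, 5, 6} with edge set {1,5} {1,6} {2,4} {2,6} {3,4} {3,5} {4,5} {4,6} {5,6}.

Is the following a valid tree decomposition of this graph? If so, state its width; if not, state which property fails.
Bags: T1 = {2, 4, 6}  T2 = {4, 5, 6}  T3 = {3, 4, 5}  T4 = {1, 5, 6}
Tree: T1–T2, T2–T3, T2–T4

Yes; width 2.

Vertex coverage: the bags together contain {1, 2, 3, 4, 5, 6}, the full vertex set. Edge coverage: each edge of G has both endpoints in at least one bag. Running intersection: for every vertex, the bags containing it form a connected subtree. All three properties hold, so this is a valid tree decomposition of width max|bag| − 1 = 2, and hence tw(G) ≤ 2.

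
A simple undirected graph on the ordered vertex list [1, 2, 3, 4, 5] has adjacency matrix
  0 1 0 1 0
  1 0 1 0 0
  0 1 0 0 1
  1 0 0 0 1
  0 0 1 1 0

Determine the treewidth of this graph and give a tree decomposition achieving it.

Every bag has size at most 3, so the width is 3 − 1 = 2 and tw(G) ≤ 2. For the lower bound, G contains the cycle 4–1–2–3–5–4, so G is not a forest; only forests have treewidth ≤ 1, hence tw(G) ≥ 2. Hence tw(G) = 2 exactly.

Treewidth 2.
One such decomposition:
Bags: B1 = {1, 2, 4}  B2 = {2, 3, 4}  B3 = {3, 4, 5}
Tree: B1–B2, B2–B3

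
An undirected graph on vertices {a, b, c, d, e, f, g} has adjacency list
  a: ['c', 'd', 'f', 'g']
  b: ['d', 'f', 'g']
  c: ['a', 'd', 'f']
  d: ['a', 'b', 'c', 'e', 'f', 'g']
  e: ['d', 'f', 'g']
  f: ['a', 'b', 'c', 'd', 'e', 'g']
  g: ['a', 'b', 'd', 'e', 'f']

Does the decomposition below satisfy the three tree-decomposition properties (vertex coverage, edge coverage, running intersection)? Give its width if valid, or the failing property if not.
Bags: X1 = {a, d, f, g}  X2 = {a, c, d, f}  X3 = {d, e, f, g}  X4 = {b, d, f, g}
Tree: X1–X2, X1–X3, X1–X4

Every vertex of G appears in some bag (union = {a, b, c, d, e, f, g}); every edge is covered by a bag; and for each vertex v the set of bags containing v is connected in the bag tree. The decomposition is therefore valid. The largest bag has 4 vertices, so the width is 3.

Yes; width 3.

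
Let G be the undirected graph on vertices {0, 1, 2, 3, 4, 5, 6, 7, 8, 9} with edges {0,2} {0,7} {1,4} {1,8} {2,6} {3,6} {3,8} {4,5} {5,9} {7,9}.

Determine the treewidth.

A width-2 tree decomposition is:
Bags: B1 = {0, 2, 7}  B2 = {2, 6, 7}  B3 = {3, 6, 7}  B4 = {3, 7, 8}  B5 = {1, 7, 8}  B6 = {1, 4, 7}  B7 = {4, 5, 7}  B8 = {5, 7, 9}
Tree: B1–B2, B2–B3, B3–B4, B4–B5, B5–B6, B6–B7, B7–B8
Every bag has size at most 3, so the width is 3 − 1 = 2 and tw(G) ≤ 2. The edges 7–0–2–6–3–8–1–4–5–9–7 form a cycle, so G is not a tree and its treewidth is at least 2. Hence tw(G) = 2 exactly.

2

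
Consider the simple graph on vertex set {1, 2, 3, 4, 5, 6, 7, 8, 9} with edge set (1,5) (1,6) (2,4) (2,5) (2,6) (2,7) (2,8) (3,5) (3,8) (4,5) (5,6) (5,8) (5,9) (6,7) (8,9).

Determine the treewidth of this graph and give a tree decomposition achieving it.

Each bag holds 3 vertices, so the decomposition has width 2, which upper-bounds the treewidth. On the other hand G contains the 3-clique {1, 5, 6}. A clique must lie in a single bag of any decomposition, so no decomposition can have width below 2. The upper and lower bounds meet at 2, so that is the treewidth.

Treewidth 2.
Bags: B1 = {2, 5, 8}  B2 = {2, 5, 6}  B3 = {2, 6, 7}  B4 = {3, 5, 8}  B5 = {2, 4, 5}  B6 = {5, 8, 9}  B7 = {1, 5, 6}
Tree: B1–B2, B2–B3, B1–B4, B2–B5, B4–B6, B2–B7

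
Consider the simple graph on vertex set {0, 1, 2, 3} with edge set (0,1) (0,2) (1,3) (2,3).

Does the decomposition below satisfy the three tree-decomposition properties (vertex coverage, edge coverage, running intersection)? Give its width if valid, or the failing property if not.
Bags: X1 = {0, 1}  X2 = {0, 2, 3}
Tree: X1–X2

A tree decomposition must satisfy three properties: every vertex lies in some bag; for every edge, both endpoints lie together in some bag; and for every vertex, the bags containing it form a connected subtree. Here edge (3,1) lies in no bag, so the decomposition is invalid.

No — edge (3,1) lies in no bag.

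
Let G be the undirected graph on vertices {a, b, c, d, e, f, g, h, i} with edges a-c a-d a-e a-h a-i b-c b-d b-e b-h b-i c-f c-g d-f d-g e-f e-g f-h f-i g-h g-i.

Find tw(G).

A width-4 tree decomposition is:
Bags: B1 = {a, b, f, g, h}  B2 = {a, b, f, g, i}  B3 = {a, b, d, f, g}  B4 = {a, b, e, f, g}  B5 = {a, b, c, f, g}
Tree: B1–B2, B2–B3, B3–B4, B4–B5
The largest bag has 5 vertices, giving width 4; this decomposition certifies tw(G) ≤ 4. For the lower bound: the 5 vertex sets {a,h}, {f,i}, {d,g}, {b}, {e} are disjoint, each induces a connected subgraph, and every pair is joined by at least one edge of G. Contracting each set to a single vertex therefore yields K_{5} as a minor, and since treewidth is minor-monotone, tw(G) ≥ tw(K_{5}) = 4. Therefore the treewidth is 4.

4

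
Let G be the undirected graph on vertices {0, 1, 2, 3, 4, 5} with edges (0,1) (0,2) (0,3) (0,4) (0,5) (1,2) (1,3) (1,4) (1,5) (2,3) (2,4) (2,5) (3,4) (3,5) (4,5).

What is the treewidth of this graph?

A width-5 tree decomposition is:
Bags: B1 = {0, 1, 2, 3, 4, 5}
Tree: (single bag)
With just one bag of size 6, the width is 6 − 1 = 5, so tw(G) ≤ 5. On the other hand G contains the 6-clique {0, 1, 2, 3, 4, 5}. A clique must lie in a single bag of any decomposition, so no decomposition can have width below 5. The upper and lower bounds meet at 5, so that is the treewidth.

5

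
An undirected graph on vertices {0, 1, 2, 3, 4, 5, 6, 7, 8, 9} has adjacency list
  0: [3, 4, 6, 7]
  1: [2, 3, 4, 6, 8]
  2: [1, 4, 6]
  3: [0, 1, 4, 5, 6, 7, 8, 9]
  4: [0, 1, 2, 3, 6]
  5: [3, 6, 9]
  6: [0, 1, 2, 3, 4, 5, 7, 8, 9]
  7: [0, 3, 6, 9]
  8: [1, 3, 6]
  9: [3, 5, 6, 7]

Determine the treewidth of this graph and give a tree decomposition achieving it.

Treewidth 3.
Bags: B1 = {0, 3, 4, 6}  B2 = {1, 3, 4, 6}  B3 = {0, 3, 6, 7}  B4 = {3, 6, 7, 9}  B5 = {3, 5, 6, 9}  B6 = {1, 2, 4, 6}  B7 = {1, 3, 6, 8}
Tree: B1–B2, B1–B3, B3–B4, B4–B5, B2–B6, B2–B7

The largest bag has 4 vertices, giving width 3; this decomposition certifies tw(G) ≤ 3. On the other hand G contains the 4-clique {1, 2, 4, 6}. A clique must lie in a single bag of any decomposition, so no decomposition can have width below 3. Hence tw(G) = 3 exactly.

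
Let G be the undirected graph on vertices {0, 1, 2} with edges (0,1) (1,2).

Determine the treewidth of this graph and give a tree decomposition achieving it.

Treewidth 1.
One optimal decomposition is:
Bags: B1 = {1, 2}  B2 = {0, 1}
Tree: B1–B2

Each bag holds 2 vertices, so the decomposition has width 1, which upper-bounds the treewidth. Since G has at least one edge (e.g. 1–2), it is not an edgeless graph, so tw(G) ≥ 1. Hence tw(G) = 1 exactly.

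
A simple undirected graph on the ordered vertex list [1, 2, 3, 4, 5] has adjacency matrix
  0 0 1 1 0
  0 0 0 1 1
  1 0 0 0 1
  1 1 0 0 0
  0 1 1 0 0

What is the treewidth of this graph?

2

A width-2 tree decomposition is:
Bags: B1 = {1, 2, 4}  B2 = {1, 2, 5}  B3 = {1, 3, 5}
Tree: B1–B2, B2–B3
Each bag holds 3 vertices, so the decomposition has width 2, which upper-bounds the treewidth. The edges 1–4–2–5–3–1 form a cycle, so G is not a tree and its treewidth is at least 2. The upper and lower bounds meet at 2, so that is the treewidth.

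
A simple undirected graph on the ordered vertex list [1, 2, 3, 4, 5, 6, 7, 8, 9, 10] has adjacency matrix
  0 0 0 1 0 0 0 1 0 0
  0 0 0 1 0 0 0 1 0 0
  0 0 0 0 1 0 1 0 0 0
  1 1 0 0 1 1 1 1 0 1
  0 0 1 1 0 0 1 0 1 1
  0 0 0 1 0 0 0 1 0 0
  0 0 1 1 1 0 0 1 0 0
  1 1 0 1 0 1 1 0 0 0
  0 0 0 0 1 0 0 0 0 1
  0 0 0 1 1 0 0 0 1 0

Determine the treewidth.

A width-2 tree decomposition is:
Bags: B1 = {2, 4, 8}  B2 = {4, 7, 8}  B3 = {4, 5, 7}  B4 = {4, 6, 8}  B5 = {4, 5, 10}  B6 = {3, 5, 7}  B7 = {5, 9, 10}  B8 = {1, 4, 8}
Tree: B1–B2, B2–B3, B2–B4, B3–B5, B3–B6, B5–B7, B2–B8
Every bag has size at most 3, so the width is 3 − 1 = 2 and tw(G) ≤ 2. On the other hand G contains the 3-clique {5, 9, 10}. A clique must lie in a single bag of any decomposition, so no decomposition can have width below 2. The upper and lower bounds meet at 2, so that is the treewidth.

2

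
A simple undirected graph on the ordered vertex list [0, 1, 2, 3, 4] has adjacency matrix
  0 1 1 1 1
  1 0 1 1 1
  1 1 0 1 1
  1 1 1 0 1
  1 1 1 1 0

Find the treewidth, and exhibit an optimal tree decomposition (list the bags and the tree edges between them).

With just one bag of size 5, the width is 5 − 1 = 4, so tw(G) ≤ 4. For the lower bound, the 5 vertices {0, 1, 2, 3, 4} are pairwise adjacent, and any tree decomposition puts a clique entirely inside one bag — forcing width ≥ 4. The upper and lower bounds meet at 4, so that is the treewidth.

Treewidth 4.
One optimal decomposition is:
Bags: B1 = {0, 1, 2, 3, 4}
Tree: (single bag)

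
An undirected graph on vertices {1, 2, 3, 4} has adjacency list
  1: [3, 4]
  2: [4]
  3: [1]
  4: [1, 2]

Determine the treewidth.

A width-1 tree decomposition is:
Bags: B1 = {2, 4}  B2 = {1, 4}  B3 = {1, 3}
Tree: B1–B2, B2–B3
Every bag has size at most 2, so the width is 2 − 1 = 1 and tw(G) ≤ 1. Since G has at least one edge (e.g. 2–4), it is not an edgeless graph, so tw(G) ≥ 1. Therefore the treewidth is 1.

1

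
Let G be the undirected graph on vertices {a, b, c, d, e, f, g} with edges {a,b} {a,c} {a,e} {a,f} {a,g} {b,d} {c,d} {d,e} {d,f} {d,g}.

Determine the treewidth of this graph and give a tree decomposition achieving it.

Treewidth 2.
Bags: B1 = {a, c, d}  B2 = {a, b, d}  B3 = {a, d, f}  B4 = {a, d, g}  B5 = {a, d, e}
Tree: B1–B2, B2–B3, B3–B4, B4–B5

Every bag has size at most 3, so the width is 3 − 1 = 2 and tw(G) ≤ 2. Since d–c–a–b–d is a cycle in G, G is not acyclic. Forests are exactly the graphs of treewidth ≤ 1, so tw(G) ≥ 2. Therefore the treewidth is 2.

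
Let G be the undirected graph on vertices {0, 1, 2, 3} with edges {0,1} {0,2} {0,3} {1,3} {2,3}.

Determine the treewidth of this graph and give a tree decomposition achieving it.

Treewidth 2.
One optimal decomposition is:
Bags: B1 = {0, 1, 3}  B2 = {0, 2, 3}
Tree: B1–B2

Each bag holds 3 vertices, so the decomposition has width 2, which upper-bounds the treewidth. For the lower bound, the 3 vertices {0, 1, 3} are pairwise adjacent, and any tree decomposition puts a clique entirely inside one bag — forcing width ≥ 2. Therefore the treewidth is 2.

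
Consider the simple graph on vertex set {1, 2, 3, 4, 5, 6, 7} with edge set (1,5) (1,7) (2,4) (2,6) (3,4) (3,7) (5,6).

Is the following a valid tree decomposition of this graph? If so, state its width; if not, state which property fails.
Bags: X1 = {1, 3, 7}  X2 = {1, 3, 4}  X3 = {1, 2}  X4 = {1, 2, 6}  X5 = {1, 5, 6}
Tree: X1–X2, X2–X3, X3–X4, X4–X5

A tree decomposition must satisfy three properties: every vertex lies in some bag; for every edge, both endpoints lie together in some bag; and for every vertex, the bags containing it form a connected subtree. Here edge (4,2) lies in no bag, so the decomposition is invalid.

No — edge (4,2) lies in no bag.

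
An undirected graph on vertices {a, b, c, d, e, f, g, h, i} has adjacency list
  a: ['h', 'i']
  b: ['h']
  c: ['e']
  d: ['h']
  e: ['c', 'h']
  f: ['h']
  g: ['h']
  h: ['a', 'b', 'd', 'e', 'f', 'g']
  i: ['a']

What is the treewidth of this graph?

1

A width-1 tree decomposition is:
Bags: B1 = {b, h}  B2 = {a, h}  B3 = {e, h}  B4 = {d, h}  B5 = {f, h}  B6 = {c, e}  B7 = {a, i}  B8 = {g, h}
Tree: B1–B2, B2–B3, B2–B4, B3–B5, B3–B6, B2–B7, B2–B8
The largest bag has 2 vertices, giving width 1; this decomposition certifies tw(G) ≤ 1. G has an edge, so its treewidth is at least 1. Combining the bounds, tw(G) = 1.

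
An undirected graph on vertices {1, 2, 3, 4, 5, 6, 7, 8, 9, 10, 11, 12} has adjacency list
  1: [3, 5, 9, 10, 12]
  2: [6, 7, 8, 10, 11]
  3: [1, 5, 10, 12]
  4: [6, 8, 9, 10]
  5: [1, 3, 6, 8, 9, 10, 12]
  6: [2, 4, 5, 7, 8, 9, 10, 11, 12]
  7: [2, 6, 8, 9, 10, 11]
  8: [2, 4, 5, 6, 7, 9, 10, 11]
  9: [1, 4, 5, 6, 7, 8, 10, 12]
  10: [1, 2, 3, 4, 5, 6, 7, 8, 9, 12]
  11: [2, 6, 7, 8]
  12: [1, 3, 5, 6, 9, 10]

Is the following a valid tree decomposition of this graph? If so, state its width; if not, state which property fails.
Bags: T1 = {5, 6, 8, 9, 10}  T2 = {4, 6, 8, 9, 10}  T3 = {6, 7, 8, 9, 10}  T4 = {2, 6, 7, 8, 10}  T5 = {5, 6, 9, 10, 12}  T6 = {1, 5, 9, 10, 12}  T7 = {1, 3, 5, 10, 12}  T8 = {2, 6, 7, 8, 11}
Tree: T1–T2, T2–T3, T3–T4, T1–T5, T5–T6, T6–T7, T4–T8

Yes; width 4.

Checking the three conditions: (i) the bags cover all of {1, 2, 3, 4, 5, 6, 7, 8, 9, 10, 11, 12}; (ii) for each edge, some bag contains both endpoints; (iii) the bags containing any fixed vertex form a subtree. All hold, so the decomposition is valid with width 5 − 1 = 4.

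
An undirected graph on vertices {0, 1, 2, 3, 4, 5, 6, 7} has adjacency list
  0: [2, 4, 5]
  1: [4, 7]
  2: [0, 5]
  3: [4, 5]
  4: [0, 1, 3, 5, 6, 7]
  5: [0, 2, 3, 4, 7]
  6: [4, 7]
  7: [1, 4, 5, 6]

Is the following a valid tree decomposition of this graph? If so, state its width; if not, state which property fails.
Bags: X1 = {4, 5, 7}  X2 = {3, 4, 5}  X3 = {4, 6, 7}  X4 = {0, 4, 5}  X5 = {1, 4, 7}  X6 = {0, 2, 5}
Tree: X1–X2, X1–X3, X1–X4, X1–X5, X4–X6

Checking the three conditions: (i) the bags cover all of {0, 1, 2, 3, 4, 5, 6, 7}; (ii) for each edge, some bag contains both endpoints; (iii) the bags containing any fixed vertex form a subtree. All hold, so the decomposition is valid with width 3 − 1 = 2.

Yes; width 2.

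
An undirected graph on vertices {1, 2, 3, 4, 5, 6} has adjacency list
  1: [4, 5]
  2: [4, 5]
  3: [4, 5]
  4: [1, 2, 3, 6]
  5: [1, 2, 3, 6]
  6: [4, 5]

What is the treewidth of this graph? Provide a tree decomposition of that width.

Treewidth 2.
Bags: B1 = {2, 4, 5}  B2 = {4, 5, 6}  B3 = {3, 4, 5}  B4 = {1, 4, 5}
Tree: B1–B2, B2–B3, B3–B4

The largest bag has 3 vertices, giving width 2; this decomposition certifies tw(G) ≤ 2. Since 2–5–6–4–2 is a cycle in G, G is not acyclic. Forests are exactly the graphs of treewidth ≤ 1, so tw(G) ≥ 2. Combining the bounds, tw(G) = 2.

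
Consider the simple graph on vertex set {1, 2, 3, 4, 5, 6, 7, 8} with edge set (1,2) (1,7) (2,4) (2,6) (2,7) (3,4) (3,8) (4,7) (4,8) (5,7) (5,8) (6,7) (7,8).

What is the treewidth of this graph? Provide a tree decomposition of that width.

Treewidth 2.
Bags: B1 = {4, 7, 8}  B2 = {2, 4, 7}  B3 = {5, 7, 8}  B4 = {1, 2, 7}  B5 = {3, 4, 8}  B6 = {2, 6, 7}
Tree: B1–B2, B1–B3, B2–B4, B1–B5, B4–B6

Every bag has size at most 3, so the width is 3 − 1 = 2 and tw(G) ≤ 2. Conversely, {3, 4, 8} is a clique of size 3, and the vertices of any clique must share a bag in every tree decomposition; so some bag has ≥ 3 vertices and tw(G) ≥ 2. Therefore the treewidth is 2.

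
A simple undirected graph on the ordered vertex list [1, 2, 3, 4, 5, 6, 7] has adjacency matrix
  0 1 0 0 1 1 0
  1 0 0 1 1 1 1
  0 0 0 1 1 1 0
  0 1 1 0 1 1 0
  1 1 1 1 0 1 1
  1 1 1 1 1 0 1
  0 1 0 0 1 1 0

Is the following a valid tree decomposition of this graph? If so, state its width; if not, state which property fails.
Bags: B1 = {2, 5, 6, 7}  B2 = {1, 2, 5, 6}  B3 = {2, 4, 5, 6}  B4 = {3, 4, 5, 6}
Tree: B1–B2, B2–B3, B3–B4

Every vertex of G appears in some bag (union = {1, 2, 3, 4, 5, 6, 7}); every edge is covered by a bag; and for each vertex v the set of bags containing v is connected in the bag tree. The decomposition is therefore valid. The largest bag has 4 vertices, so the width is 3.

Yes; width 3.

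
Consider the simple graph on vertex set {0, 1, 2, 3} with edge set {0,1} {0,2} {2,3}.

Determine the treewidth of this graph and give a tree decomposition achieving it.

Treewidth 1.
One optimal decomposition is:
Bags: B1 = {2, 3}  B2 = {0, 2}  B3 = {0, 1}
Tree: B1–B2, B2–B3

Each bag holds 2 vertices, so the decomposition has width 1, which upper-bounds the treewidth. Any graph with an edge has treewidth ≥ 1, and G has the edge 3–2. Therefore the treewidth is 1.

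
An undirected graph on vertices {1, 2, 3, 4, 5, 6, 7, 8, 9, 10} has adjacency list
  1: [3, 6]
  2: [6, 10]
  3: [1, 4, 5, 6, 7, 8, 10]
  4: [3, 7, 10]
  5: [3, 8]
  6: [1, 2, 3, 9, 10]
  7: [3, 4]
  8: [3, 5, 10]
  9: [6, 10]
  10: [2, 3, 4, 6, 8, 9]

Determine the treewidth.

2

A width-2 tree decomposition is:
Bags: B1 = {3, 8, 10}  B2 = {3, 5, 8}  B3 = {3, 6, 10}  B4 = {3, 4, 10}  B5 = {2, 6, 10}  B6 = {3, 4, 7}  B7 = {1, 3, 6}  B8 = {6, 9, 10}
Tree: B1–B2, B1–B3, B3–B4, B3–B5, B4–B6, B3–B7, B3–B8
The largest bag has 3 vertices, giving width 2; this decomposition certifies tw(G) ≤ 2. On the other hand G contains the 3-clique {6, 9, 10}. A clique must lie in a single bag of any decomposition, so no decomposition can have width below 2. Hence tw(G) = 2 exactly.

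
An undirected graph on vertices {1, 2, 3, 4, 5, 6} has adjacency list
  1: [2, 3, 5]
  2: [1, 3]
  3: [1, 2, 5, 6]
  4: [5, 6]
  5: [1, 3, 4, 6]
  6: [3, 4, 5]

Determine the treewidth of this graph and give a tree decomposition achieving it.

Every bag has size at most 3, so the width is 3 − 1 = 2 and tw(G) ≤ 2. Conversely, {1, 2, 3} is a clique of size 3, and the vertices of any clique must share a bag in every tree decomposition; so some bag has ≥ 3 vertices and tw(G) ≥ 2. Combining the bounds, tw(G) = 2.

Treewidth 2.
Bags: B1 = {3, 5, 6}  B2 = {1, 3, 5}  B3 = {4, 5, 6}  B4 = {1, 2, 3}
Tree: B1–B2, B1–B3, B2–B4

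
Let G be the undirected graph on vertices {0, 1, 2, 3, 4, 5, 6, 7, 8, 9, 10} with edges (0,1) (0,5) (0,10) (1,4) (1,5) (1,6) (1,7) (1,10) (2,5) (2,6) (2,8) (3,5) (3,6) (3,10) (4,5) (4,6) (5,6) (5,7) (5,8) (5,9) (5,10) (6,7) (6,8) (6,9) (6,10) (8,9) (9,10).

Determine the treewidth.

A width-3 tree decomposition is:
Bags: B1 = {5, 6, 9, 10}  B2 = {1, 5, 6, 10}  B3 = {5, 6, 8, 9}  B4 = {0, 1, 5, 10}  B5 = {3, 5, 6, 10}  B6 = {2, 5, 6, 8}  B7 = {1, 5, 6, 7}  B8 = {1, 4, 5, 6}
Tree: B1–B2, B1–B3, B2–B4, B2–B5, B3–B6, B2–B7, B2–B8
Every bag has size at most 4, so the width is 4 − 1 = 3 and tw(G) ≤ 3. For the lower bound, the 4 vertices {0, 1, 5, 10} are pairwise adjacent, and any tree decomposition puts a clique entirely inside one bag — forcing width ≥ 3. Therefore the treewidth is 3.

3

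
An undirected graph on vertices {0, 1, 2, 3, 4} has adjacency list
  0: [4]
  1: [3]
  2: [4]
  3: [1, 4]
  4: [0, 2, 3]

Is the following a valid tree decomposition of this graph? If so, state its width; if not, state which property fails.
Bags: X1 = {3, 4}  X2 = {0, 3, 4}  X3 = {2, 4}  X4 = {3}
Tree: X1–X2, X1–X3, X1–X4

No — vertex 1 appears in no bag.

A tree decomposition must satisfy three properties: every vertex lies in some bag; for every edge, both endpoints lie together in some bag; and for every vertex, the bags containing it form a connected subtree. Here vertex 1 appears in no bag, so the decomposition is invalid.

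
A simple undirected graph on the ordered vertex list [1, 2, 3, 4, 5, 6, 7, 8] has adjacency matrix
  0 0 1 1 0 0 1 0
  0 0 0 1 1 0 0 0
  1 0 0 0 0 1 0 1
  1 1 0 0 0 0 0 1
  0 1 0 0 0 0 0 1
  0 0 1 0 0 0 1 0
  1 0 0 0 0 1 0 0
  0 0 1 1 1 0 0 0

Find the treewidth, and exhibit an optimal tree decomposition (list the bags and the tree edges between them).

Every bag has size at most 3, so the width is 3 − 1 = 2 and tw(G) ≤ 2. The edges 5–2–4–8–5 form a cycle, so G is not a tree and its treewidth is at least 2. The upper and lower bounds meet at 2, so that is the treewidth.

Treewidth 2.
One such decomposition:
Bags: B1 = {2, 5, 8}  B2 = {2, 4, 8}  B3 = {3, 4, 8}  B4 = {1, 3, 4}  B5 = {1, 3, 6}  B6 = {1, 6, 7}
Tree: B1–B2, B2–B3, B3–B4, B4–B5, B5–B6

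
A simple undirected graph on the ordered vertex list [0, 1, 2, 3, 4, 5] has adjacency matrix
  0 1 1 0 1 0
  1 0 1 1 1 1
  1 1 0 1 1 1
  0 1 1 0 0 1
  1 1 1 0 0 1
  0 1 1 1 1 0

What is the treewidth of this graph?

A width-3 tree decomposition is:
Bags: B1 = {1, 2, 3, 5}  B2 = {1, 2, 4, 5}  B3 = {0, 1, 2, 4}
Tree: B1–B2, B2–B3
The largest bag has 4 vertices, giving width 3; this decomposition certifies tw(G) ≤ 3. Conversely, {1, 2, 3, 5} is a clique of size 4, and the vertices of any clique must share a bag in every tree decomposition; so some bag has ≥ 4 vertices and tw(G) ≥ 3. Hence tw(G) = 3 exactly.

3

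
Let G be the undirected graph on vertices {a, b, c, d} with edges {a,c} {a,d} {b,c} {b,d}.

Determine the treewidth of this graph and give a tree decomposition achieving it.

The largest bag has 3 vertices, giving width 2; this decomposition certifies tw(G) ≤ 2. For the lower bound, G contains the cycle b–d–a–c–b, so G is not a forest; only forests have treewidth ≤ 1, hence tw(G) ≥ 2. Therefore the treewidth is 2.

Treewidth 2.
One such decomposition:
Bags: B1 = {a, b, d}  B2 = {a, b, c}
Tree: B1–B2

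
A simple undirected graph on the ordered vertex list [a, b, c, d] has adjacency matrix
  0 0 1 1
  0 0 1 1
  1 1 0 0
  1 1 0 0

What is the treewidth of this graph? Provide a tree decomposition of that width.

Every bag has size at most 3, so the width is 3 − 1 = 2 and tw(G) ≤ 2. For the lower bound, G contains the cycle c–b–d–a–c, so G is not a forest; only forests have treewidth ≤ 1, hence tw(G) ≥ 2. Combining the bounds, tw(G) = 2.

Treewidth 2.
One optimal decomposition is:
Bags: B1 = {b, c, d}  B2 = {a, c, d}
Tree: B1–B2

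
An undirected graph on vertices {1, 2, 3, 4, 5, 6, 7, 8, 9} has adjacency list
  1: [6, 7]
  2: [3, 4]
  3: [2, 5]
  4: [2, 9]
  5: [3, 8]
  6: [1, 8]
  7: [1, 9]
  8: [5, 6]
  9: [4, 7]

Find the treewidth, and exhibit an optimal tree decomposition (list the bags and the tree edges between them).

The largest bag has 3 vertices, giving width 2; this decomposition certifies tw(G) ≤ 2. For the lower bound, G contains the cycle 6–8–5–3–2–4–9–7–1–6, so G is not a forest; only forests have treewidth ≤ 1, hence tw(G) ≥ 2. Hence tw(G) = 2 exactly.

Treewidth 2.
Bags: B1 = {5, 6, 8}  B2 = {3, 5, 6}  B3 = {2, 3, 6}  B4 = {2, 4, 6}  B5 = {4, 6, 9}  B6 = {6, 7, 9}  B7 = {1, 6, 7}
Tree: B1–B2, B2–B3, B3–B4, B4–B5, B5–B6, B6–B7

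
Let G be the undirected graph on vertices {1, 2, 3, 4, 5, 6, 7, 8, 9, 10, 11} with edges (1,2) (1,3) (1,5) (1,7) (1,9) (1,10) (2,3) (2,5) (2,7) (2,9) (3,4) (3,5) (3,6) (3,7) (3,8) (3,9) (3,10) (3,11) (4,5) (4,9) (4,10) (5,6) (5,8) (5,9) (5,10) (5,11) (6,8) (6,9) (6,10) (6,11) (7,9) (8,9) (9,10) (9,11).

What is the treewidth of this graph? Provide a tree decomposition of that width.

Treewidth 4.
One optimal decomposition is:
Bags: B1 = {1, 2, 3, 5, 9}  B2 = {1, 3, 5, 9, 10}  B3 = {3, 5, 6, 9, 10}  B4 = {3, 5, 6, 9, 11}  B5 = {1, 2, 3, 7, 9}  B6 = {3, 5, 6, 8, 9}  B7 = {3, 4, 5, 9, 10}
Tree: B1–B2, B2–B3, B3–B4, B1–B5, B4–B6, B2–B7

The largest bag has 5 vertices, giving width 4; this decomposition certifies tw(G) ≤ 4. Conversely, {1, 2, 3, 5, 9} is a clique of size 5, and the vertices of any clique must share a bag in every tree decomposition; so some bag has ≥ 5 vertices and tw(G) ≥ 4. Combining the bounds, tw(G) = 4.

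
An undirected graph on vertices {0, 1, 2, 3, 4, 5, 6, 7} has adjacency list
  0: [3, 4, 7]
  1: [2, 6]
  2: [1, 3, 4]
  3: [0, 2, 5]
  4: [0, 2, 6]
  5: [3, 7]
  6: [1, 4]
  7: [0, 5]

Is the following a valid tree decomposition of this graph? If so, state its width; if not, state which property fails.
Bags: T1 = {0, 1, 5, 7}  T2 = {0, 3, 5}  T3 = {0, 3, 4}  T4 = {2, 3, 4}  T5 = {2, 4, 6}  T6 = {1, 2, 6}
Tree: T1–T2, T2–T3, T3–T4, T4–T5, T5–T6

No — bags containing vertex 1 are not connected in the tree.

A tree decomposition must satisfy three properties: every vertex lies in some bag; for every edge, both endpoints lie together in some bag; and for every vertex, the bags containing it form a connected subtree. Here bags containing vertex 1 are not connected in the tree, so the decomposition is invalid.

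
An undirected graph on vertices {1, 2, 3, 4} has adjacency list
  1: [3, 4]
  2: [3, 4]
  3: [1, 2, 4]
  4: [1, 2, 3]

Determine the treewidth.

2

A width-2 tree decomposition is:
Bags: B1 = {1, 3, 4}  B2 = {2, 3, 4}
Tree: B1–B2
Every bag has size at most 3, so the width is 3 − 1 = 2 and tw(G) ≤ 2. For the lower bound, the 3 vertices {1, 3, 4} are pairwise adjacent, and any tree decomposition puts a clique entirely inside one bag — forcing width ≥ 2. Therefore the treewidth is 2.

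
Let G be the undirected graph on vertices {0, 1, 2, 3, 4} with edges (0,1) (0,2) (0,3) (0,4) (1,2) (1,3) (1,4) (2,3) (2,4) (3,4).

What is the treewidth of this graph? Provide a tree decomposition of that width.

Treewidth 4.
Bags: B1 = {0, 1, 2, 3, 4}
Tree: (single bag)

With just one bag of size 5, the width is 5 − 1 = 4, so tw(G) ≤ 4. On the other hand G contains the 5-clique {0, 1, 2, 3, 4}. A clique must lie in a single bag of any decomposition, so no decomposition can have width below 4. Hence tw(G) = 4 exactly.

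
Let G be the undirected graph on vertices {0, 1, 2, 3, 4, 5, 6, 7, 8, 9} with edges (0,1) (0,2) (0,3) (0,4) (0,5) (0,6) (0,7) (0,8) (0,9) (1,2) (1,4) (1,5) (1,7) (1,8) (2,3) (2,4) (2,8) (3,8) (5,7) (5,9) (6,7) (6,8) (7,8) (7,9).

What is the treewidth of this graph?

3

A width-3 tree decomposition is:
Bags: B1 = {0, 1, 2, 8}  B2 = {0, 1, 7, 8}  B3 = {0, 1, 2, 4}  B4 = {0, 2, 3, 8}  B5 = {0, 1, 5, 7}  B6 = {0, 5, 7, 9}  B7 = {0, 6, 7, 8}
Tree: B1–B2, B1–B3, B1–B4, B2–B5, B5–B6, B2–B7
Each bag holds 4 vertices, so the decomposition has width 3, which upper-bounds the treewidth. Conversely, {0, 1, 2, 8} is a clique of size 4, and the vertices of any clique must share a bag in every tree decomposition; so some bag has ≥ 4 vertices and tw(G) ≥ 3. The upper and lower bounds meet at 3, so that is the treewidth.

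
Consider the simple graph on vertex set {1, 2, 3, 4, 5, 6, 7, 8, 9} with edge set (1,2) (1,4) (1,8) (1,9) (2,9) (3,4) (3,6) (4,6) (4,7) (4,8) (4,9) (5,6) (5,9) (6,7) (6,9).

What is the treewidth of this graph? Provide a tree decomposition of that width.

Treewidth 2.
One optimal decomposition is:
Bags: B1 = {1, 2, 9}  B2 = {1, 4, 9}  B3 = {4, 6, 9}  B4 = {3, 4, 6}  B5 = {1, 4, 8}  B6 = {4, 6, 7}  B7 = {5, 6, 9}
Tree: B1–B2, B2–B3, B3–B4, B2–B5, B4–B6, B3–B7

Each bag holds 3 vertices, so the decomposition has width 2, which upper-bounds the treewidth. On the other hand G contains the 3-clique {1, 2, 9}. A clique must lie in a single bag of any decomposition, so no decomposition can have width below 2. The upper and lower bounds meet at 2, so that is the treewidth.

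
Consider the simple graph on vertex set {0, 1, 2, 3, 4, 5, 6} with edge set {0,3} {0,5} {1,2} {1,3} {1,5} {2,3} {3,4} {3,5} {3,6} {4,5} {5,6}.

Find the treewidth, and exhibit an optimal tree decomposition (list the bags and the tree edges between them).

Treewidth 2.
Bags: B1 = {1, 3, 5}  B2 = {3, 4, 5}  B3 = {3, 5, 6}  B4 = {0, 3, 5}  B5 = {1, 2, 3}
Tree: B1–B2, B2–B3, B3–B4, B1–B5

The largest bag has 3 vertices, giving width 2; this decomposition certifies tw(G) ≤ 2. On the other hand G contains the 3-clique {1, 2, 3}. A clique must lie in a single bag of any decomposition, so no decomposition can have width below 2. Combining the bounds, tw(G) = 2.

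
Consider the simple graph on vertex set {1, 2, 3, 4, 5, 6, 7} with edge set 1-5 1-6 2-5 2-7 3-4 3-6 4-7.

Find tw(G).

A width-2 tree decomposition is:
Bags: B1 = {1, 5, 6}  B2 = {2, 5, 6}  B3 = {2, 6, 7}  B4 = {4, 6, 7}  B5 = {3, 4, 6}
Tree: B1–B2, B2–B3, B3–B4, B4–B5
Each bag holds 3 vertices, so the decomposition has width 2, which upper-bounds the treewidth. The edges 6–1–5–2–7–4–3–6 form a cycle, so G is not a tree and its treewidth is at least 2. The upper and lower bounds meet at 2, so that is the treewidth.

2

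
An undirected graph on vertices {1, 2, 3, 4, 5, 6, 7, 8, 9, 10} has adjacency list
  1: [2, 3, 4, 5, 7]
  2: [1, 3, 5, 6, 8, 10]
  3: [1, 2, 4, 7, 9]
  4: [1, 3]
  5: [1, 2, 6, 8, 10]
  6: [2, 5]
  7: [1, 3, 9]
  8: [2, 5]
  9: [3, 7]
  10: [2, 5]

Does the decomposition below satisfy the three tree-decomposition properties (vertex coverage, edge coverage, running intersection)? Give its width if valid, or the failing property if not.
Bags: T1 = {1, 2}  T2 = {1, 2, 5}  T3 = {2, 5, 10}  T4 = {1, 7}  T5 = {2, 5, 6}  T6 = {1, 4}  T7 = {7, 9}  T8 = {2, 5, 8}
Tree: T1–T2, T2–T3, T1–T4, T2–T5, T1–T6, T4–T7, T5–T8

No — vertex 3 appears in no bag.

A tree decomposition must satisfy three properties: every vertex lies in some bag; for every edge, both endpoints lie together in some bag; and for every vertex, the bags containing it form a connected subtree. Here vertex 3 appears in no bag, so the decomposition is invalid.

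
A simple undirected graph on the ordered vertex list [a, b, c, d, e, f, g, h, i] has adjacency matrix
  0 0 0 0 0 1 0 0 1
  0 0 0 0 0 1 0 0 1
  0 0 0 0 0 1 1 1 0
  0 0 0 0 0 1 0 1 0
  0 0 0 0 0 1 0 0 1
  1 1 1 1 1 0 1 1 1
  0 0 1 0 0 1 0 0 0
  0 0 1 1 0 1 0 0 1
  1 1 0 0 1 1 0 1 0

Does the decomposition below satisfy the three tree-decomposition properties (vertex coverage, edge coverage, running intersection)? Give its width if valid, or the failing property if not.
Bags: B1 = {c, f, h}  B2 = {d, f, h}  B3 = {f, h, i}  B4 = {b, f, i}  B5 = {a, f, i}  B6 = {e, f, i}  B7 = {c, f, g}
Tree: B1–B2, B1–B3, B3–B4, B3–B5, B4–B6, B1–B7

Every vertex of G appears in some bag (union = {a, b, c, d, e, f, g, h, i}); every edge is covered by a bag; and for each vertex v the set of bags containing v is connected in the bag tree. The decomposition is therefore valid. The largest bag has 3 vertices, so the width is 2.

Yes; width 2.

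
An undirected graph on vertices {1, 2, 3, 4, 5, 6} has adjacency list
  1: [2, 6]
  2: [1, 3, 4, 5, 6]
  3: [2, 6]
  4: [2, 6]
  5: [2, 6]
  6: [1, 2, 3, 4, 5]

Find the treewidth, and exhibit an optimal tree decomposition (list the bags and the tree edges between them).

Each bag holds 3 vertices, so the decomposition has width 2, which upper-bounds the treewidth. For the lower bound, the 3 vertices {1, 2, 6} are pairwise adjacent, and any tree decomposition puts a clique entirely inside one bag — forcing width ≥ 2. The upper and lower bounds meet at 2, so that is the treewidth.

Treewidth 2.
One such decomposition:
Bags: B1 = {2, 4, 6}  B2 = {2, 5, 6}  B3 = {1, 2, 6}  B4 = {2, 3, 6}
Tree: B1–B2, B2–B3, B3–B4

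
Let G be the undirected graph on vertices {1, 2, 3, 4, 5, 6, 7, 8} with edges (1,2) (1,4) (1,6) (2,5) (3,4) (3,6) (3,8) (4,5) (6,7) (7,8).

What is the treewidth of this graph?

A width-2 tree decomposition is:
Bags: B1 = {3, 7, 8}  B2 = {3, 6, 7}  B3 = {3, 4, 6}  B4 = {1, 4, 6}  B5 = {1, 4, 5}  B6 = {1, 2, 5}
Tree: B1–B2, B2–B3, B3–B4, B4–B5, B5–B6
Every bag has size at most 3, so the width is 3 − 1 = 2 and tw(G) ≤ 2. For the lower bound, G contains the cycle 8–7–6–3–8, so G is not a forest; only forests have treewidth ≤ 1, hence tw(G) ≥ 2. Therefore the treewidth is 2.

2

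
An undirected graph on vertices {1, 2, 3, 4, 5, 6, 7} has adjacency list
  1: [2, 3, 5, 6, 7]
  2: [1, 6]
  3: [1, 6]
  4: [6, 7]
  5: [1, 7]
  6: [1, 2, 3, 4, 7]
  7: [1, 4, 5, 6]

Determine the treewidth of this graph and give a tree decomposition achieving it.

Every bag has size at most 3, so the width is 3 − 1 = 2 and tw(G) ≤ 2. On the other hand G contains the 3-clique {1, 5, 7}. A clique must lie in a single bag of any decomposition, so no decomposition can have width below 2. Hence tw(G) = 2 exactly.

Treewidth 2.
One optimal decomposition is:
Bags: B1 = {1, 2, 6}  B2 = {1, 6, 7}  B3 = {4, 6, 7}  B4 = {1, 3, 6}  B5 = {1, 5, 7}
Tree: B1–B2, B2–B3, B2–B4, B2–B5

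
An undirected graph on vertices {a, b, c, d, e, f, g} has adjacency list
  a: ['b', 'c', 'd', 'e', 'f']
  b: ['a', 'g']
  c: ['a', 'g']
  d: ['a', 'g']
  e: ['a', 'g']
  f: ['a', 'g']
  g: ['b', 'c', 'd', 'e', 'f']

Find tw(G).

2

A width-2 tree decomposition is:
Bags: B1 = {a, d, g}  B2 = {a, b, g}  B3 = {a, f, g}  B4 = {a, c, g}  B5 = {a, e, g}
Tree: B1–B2, B2–B3, B3–B4, B4–B5
Each bag holds 3 vertices, so the decomposition has width 2, which upper-bounds the treewidth. Since g–d–a–b–g is a cycle in G, G is not acyclic. Forests are exactly the graphs of treewidth ≤ 1, so tw(G) ≥ 2. Hence tw(G) = 2 exactly.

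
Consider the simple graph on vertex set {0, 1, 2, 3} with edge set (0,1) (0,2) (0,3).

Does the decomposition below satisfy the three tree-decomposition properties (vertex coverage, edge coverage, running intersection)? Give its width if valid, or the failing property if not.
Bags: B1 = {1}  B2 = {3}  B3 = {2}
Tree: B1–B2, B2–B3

No — vertex 0 appears in no bag.

A tree decomposition must satisfy three properties: every vertex lies in some bag; for every edge, both endpoints lie together in some bag; and for every vertex, the bags containing it form a connected subtree. Here vertex 0 appears in no bag, so the decomposition is invalid.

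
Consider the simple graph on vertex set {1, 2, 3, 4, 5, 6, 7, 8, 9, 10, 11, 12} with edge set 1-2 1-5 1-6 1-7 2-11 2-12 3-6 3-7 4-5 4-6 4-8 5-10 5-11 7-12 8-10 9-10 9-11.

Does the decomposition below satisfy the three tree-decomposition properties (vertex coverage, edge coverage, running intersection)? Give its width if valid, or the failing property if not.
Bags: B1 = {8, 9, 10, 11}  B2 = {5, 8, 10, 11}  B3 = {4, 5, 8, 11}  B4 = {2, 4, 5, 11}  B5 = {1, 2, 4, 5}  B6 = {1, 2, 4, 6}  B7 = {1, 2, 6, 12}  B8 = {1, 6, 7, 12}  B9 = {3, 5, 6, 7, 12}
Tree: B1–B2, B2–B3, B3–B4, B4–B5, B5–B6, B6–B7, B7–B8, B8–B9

A tree decomposition must satisfy three properties: every vertex lies in some bag; for every edge, both endpoints lie together in some bag; and for every vertex, the bags containing it form a connected subtree. Here bags containing vertex 5 are not connected in the tree, so the decomposition is invalid.

No — bags containing vertex 5 are not connected in the tree.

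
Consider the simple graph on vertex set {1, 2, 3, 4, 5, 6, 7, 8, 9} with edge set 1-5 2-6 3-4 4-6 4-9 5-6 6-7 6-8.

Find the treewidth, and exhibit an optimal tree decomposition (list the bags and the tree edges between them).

Treewidth 1.
One optimal decomposition is:
Bags: B1 = {4, 6}  B2 = {5, 6}  B3 = {3, 4}  B4 = {4, 9}  B5 = {6, 8}  B6 = {2, 6}  B7 = {1, 5}  B8 = {6, 7}
Tree: B1–B2, B1–B3, B3–B4, B1–B5, B1–B6, B2–B7, B2–B8

Each bag holds 2 vertices, so the decomposition has width 1, which upper-bounds the treewidth. Since G has at least one edge (e.g. 4–6), it is not an edgeless graph, so tw(G) ≥ 1. Hence tw(G) = 1 exactly.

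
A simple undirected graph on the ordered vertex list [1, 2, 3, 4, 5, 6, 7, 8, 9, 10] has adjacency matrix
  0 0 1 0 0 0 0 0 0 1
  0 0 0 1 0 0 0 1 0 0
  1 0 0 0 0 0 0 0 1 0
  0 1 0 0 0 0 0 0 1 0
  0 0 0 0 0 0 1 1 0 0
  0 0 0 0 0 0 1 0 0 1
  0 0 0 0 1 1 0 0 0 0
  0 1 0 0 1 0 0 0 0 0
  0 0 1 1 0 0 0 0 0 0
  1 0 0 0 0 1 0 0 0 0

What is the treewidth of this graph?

2

A width-2 tree decomposition is:
Bags: B1 = {1, 6, 10}  B2 = {1, 6, 7}  B3 = {1, 5, 7}  B4 = {1, 5, 8}  B5 = {1, 2, 8}  B6 = {1, 2, 4}  B7 = {1, 4, 9}  B8 = {1, 3, 9}
Tree: B1–B2, B2–B3, B3–B4, B4–B5, B5–B6, B6–B7, B7–B8
Every bag has size at most 3, so the width is 3 − 1 = 2 and tw(G) ≤ 2. For the lower bound, G contains the cycle 1–10–6–7–5–8–2–4–9–3–1, so G is not a forest; only forests have treewidth ≤ 1, hence tw(G) ≥ 2. Hence tw(G) = 2 exactly.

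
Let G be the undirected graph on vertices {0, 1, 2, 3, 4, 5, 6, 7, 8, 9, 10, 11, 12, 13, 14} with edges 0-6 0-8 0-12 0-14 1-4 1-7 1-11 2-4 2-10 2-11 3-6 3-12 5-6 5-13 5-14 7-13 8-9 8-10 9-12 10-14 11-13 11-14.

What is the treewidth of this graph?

A width-3 tree decomposition is:
Bags: B1 = {1, 4, 7, 13}  B2 = {1, 4, 11, 13}  B3 = {2, 4, 11, 13}  B4 = {2, 5, 11, 13}  B5 = {2, 5, 11, 14}  B6 = {2, 5, 10, 14}  B7 = {5, 6, 10, 14}  B8 = {0, 6, 10, 14}  B9 = {0, 6, 8, 10}  B10 = {0, 3, 6, 8}  B11 = {0, 3, 8, 12}  B12 = {3, 8, 9, 12}
Tree: B1–B2, B2–B3, B3–B4, B4–B5, B5–B6, B6–B7, B7–B8, B8–B9, B9–B10, B10–B11, B11–B12
The largest bag has 4 vertices, giving width 3; this decomposition certifies tw(G) ≤ 3. For the lower bound: the 4 vertex sets {1,4,7}, {13}, {11}, {2,5,10,14} are disjoint, each induces a connected subgraph, and every pair is joined by at least one edge of G. Contracting each set to a single vertex therefore yields K_{4} as a minor, and since treewidth is minor-monotone, tw(G) ≥ tw(K_{4}) = 3. Hence tw(G) = 3 exactly.

3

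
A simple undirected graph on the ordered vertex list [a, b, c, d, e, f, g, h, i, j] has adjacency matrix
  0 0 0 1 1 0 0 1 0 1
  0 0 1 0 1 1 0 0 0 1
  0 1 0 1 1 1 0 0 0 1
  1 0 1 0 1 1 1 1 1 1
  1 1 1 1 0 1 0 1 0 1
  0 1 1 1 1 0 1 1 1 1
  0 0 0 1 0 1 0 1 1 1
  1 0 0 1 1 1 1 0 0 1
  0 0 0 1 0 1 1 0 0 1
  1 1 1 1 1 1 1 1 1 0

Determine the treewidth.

A width-4 tree decomposition is:
Bags: B1 = {d, f, g, h, j}  B2 = {d, e, f, h, j}  B3 = {a, d, e, h, j}  B4 = {c, d, e, f, j}  B5 = {d, f, g, i, j}  B6 = {b, c, e, f, j}
Tree: B1–B2, B2–B3, B2–B4, B1–B5, B4–B6
Each bag holds 5 vertices, so the decomposition has width 4, which upper-bounds the treewidth. For the lower bound, the 5 vertices {a, d, e, h, j} are pairwise adjacent, and any tree decomposition puts a clique entirely inside one bag — forcing width ≥ 4. Therefore the treewidth is 4.

4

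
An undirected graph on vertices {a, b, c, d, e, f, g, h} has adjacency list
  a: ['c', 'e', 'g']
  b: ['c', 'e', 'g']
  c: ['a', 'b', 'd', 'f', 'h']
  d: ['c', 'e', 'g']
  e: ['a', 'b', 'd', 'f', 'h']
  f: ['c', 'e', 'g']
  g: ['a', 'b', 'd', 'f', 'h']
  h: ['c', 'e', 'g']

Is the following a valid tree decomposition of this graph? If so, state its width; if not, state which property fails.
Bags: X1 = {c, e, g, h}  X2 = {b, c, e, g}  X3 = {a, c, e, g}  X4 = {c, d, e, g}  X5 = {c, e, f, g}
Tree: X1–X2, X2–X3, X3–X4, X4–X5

Yes; width 3.

Checking the three conditions: (i) the bags cover all of {a, b, c, d, e, f, g, h}; (ii) for each edge, some bag contains both endpoints; (iii) the bags containing any fixed vertex form a subtree. All hold, so the decomposition is valid with width 4 − 1 = 3.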